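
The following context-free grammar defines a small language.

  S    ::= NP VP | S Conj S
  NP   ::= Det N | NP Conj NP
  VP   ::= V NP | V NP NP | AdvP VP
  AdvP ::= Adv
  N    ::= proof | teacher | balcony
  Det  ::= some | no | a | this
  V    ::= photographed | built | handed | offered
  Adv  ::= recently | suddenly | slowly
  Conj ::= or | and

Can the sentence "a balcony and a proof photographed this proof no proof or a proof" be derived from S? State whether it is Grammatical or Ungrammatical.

S
  NP
    NP
      Det: a
      N: balcony
    Conj: and
    NP
      Det: a
      N: proof
  VP
    V: photographed
    NP
      Det: this
      N: proof
    NP
      NP
        Det: no
        N: proof
      Conj: or
      NP
        Det: a
        N: proof
Each bracket corresponds to one application of a listed rule, so the string is derivable from S.

Grammatical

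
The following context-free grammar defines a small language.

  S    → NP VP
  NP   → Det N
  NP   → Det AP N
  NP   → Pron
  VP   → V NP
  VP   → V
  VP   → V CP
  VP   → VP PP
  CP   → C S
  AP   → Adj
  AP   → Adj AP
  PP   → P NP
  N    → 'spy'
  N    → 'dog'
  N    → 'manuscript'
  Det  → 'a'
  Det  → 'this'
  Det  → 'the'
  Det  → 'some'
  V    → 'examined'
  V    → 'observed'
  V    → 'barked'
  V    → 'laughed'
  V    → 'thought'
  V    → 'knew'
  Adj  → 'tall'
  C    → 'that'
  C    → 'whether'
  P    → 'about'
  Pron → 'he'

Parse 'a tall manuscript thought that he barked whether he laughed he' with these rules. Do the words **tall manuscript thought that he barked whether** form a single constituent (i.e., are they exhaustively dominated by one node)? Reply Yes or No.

[S [NP [Det a] [AP [Adj tall]] [N manuscript]] [VP [V thought] [CP [C that] [S [NP [Pron he]] [VP [V barked] [CP [C whether] [S [NP [Pron he]] [VP [V laughed] [NP [Pron he]]]]]]]]]]
The smallest constituent containing 'tall manuscript thought that he barked whether' is the S spanning 'a tall manuscript thought that he barked whether he laughed he'; no single node in the tree dominates exactly the given words.

No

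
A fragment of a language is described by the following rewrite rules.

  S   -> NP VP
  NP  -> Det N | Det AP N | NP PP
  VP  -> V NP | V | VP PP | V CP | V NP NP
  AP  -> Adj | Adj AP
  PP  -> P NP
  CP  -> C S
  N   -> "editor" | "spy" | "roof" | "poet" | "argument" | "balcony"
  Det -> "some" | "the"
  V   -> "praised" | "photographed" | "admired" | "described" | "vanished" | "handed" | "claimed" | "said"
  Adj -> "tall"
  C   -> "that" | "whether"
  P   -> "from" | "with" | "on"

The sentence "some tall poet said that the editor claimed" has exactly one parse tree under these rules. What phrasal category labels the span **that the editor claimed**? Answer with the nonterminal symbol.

S
  NP
    Det: some
    AP
      Adj: tall
    N: poet
  VP
    V: said
    CP
      C: that
      S
        NP
          Det: the
          N: editor
        VP
          V: claimed
The span 'that the editor claimed' is the CP node built by CP → C S.

CP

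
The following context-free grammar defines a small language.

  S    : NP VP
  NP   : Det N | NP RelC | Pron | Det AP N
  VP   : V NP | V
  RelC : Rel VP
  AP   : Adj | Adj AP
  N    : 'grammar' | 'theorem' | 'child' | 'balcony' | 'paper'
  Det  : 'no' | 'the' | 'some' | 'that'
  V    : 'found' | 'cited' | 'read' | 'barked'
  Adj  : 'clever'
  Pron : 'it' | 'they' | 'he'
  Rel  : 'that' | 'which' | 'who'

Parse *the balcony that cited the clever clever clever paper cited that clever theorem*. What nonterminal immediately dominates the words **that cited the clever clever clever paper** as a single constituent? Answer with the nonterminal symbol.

RelC

S
  NP
    NP
      Det: the
      N: balcony
    RelC
      Rel: that
      VP
        V: cited
        NP
          Det: the
          AP
            Adj: clever
            AP
              Adj: clever
              AP
                Adj: clever
          N: paper
  VP
    V: cited
    NP
      Det: that
      AP
        Adj: clever
      N: theorem
The span 'that cited the clever clever clever paper' is the RelC node built by RelC → Rel VP.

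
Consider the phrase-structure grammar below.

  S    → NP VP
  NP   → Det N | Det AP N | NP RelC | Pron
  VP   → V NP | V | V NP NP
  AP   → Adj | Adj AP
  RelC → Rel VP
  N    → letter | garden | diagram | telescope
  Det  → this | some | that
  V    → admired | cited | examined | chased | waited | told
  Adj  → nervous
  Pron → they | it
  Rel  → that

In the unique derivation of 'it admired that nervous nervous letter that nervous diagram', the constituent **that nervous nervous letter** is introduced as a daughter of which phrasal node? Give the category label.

S
  NP
    Pron: it
  VP
    V: admired
    NP
      Det: that
      AP
        Adj: nervous
        AP
          Adj: nervous
      N: letter
    NP
      Det: that
      AP
        Adj: nervous
      N: diagram
The span 'that nervous nervous letter' is the NP node built by NP → Det AP N.
Its mother is the VP built by VP → V NP NP.

VP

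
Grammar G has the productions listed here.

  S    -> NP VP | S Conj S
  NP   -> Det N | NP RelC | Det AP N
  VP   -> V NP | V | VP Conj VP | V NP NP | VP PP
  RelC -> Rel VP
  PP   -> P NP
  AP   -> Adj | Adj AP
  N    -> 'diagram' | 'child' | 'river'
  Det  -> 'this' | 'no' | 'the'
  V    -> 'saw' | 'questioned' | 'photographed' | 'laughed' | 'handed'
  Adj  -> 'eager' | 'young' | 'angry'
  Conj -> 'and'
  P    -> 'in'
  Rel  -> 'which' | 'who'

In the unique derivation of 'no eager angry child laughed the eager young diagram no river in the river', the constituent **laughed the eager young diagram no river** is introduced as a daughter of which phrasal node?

VP

S
  NP
    Det: no
    AP
      Adj: eager
      AP
        Adj: angry
    N: child
  VP
    VP
      V: laughed
      NP
        Det: the
        AP
          Adj: eager
          AP
            Adj: young
        N: diagram
      NP
        Det: no
        N: river
    PP
      P: in
      NP
        Det: the
        N: river
The span 'laughed the eager young diagram no river' is the VP node built by VP → V NP NP.
Its mother is the VP built by VP → VP PP.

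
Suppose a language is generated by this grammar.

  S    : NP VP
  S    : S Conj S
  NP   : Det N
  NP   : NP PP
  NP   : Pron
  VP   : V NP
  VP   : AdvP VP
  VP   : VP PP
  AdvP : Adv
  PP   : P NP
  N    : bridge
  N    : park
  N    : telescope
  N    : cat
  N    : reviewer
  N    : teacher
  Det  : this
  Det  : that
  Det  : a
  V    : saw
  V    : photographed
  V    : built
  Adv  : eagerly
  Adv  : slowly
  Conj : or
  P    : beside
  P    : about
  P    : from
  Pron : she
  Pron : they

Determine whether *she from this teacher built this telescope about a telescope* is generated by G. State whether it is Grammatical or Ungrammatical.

Grammatical

S
  NP
    NP
      Pron: she
    PP
      P: from
      NP
        Det: this
        N: teacher
  VP
    V: built
    NP
      NP
        Det: this
        N: telescope
      PP
        P: about
        NP
          Det: a
          N: telescope
Each bracket corresponds to one application of a listed rule, so the string is derivable from S.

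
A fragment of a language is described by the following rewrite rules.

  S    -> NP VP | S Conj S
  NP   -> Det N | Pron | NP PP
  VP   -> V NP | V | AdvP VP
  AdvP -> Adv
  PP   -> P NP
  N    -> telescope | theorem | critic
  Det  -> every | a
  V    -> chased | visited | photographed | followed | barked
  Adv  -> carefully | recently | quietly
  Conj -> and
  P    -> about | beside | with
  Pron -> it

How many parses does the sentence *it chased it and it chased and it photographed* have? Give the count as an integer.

The two bracketings:
[S [S [NP [Pron it]] [VP [V chased] [NP [Pron it]]]] [Conj and] [S [S [NP [Pron it]] [VP [V chased]]] [Conj and] [S [NP [Pron it]] [VP [V photographed]]]]]
[S [S [S [NP [Pron it]] [VP [V chased] [NP [Pron it]]]] [Conj and] [S [NP [Pron it]] [VP [V chased]]]] [Conj and] [S [NP [Pron it]] [VP [V photographed]]]]
The trees differ in how a recursive rule is bracketed over the same span.

2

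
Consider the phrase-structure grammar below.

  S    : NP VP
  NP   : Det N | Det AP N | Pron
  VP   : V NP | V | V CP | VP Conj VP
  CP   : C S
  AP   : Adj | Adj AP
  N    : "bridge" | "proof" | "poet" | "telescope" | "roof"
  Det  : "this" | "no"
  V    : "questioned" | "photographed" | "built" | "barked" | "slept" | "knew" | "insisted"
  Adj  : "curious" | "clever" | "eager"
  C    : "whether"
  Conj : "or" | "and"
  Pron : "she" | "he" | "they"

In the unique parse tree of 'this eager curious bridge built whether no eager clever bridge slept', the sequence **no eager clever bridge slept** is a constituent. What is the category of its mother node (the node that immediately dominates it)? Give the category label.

[S [NP [Det this] [AP [Adj eager] [AP [Adj curious]]] [N bridge]] [VP [V built] [CP [C whether] [S [NP [Det no] [AP [Adj eager] [AP [Adj clever]]] [N bridge]] [VP [V slept]]]]]]
The span 'no eager clever bridge slept' is the S node built by S → NP VP.
Its mother is the CP built by CP → C S.

CP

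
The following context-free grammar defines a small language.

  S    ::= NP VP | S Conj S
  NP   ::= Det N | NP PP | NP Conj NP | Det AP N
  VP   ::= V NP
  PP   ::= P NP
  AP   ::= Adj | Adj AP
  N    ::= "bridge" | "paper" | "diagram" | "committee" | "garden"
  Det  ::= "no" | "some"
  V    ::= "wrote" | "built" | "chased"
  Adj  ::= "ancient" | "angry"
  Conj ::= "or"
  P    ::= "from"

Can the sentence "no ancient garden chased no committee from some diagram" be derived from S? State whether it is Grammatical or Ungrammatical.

Grammatical

[S [NP [Det no] [AP [Adj ancient]] [N garden]] [VP [V chased] [NP [NP [Det no] [N committee]] [PP [P from] [NP [Det some] [N diagram]]]]]]
The bracketing above is licensed at every node by one of the given productions, with S at the root.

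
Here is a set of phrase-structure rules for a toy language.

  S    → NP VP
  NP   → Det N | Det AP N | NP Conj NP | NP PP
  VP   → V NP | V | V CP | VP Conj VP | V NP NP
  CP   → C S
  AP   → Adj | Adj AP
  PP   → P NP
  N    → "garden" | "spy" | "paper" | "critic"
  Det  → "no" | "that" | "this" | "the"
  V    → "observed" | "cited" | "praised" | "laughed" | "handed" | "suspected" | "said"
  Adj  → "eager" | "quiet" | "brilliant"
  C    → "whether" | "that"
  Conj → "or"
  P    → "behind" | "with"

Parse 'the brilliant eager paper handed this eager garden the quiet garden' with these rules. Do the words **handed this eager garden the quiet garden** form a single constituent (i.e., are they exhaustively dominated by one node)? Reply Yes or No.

Yes

[S [NP [Det the] [AP [Adj brilliant] [AP [Adj eager]]] [N paper]] [VP [V handed] [NP [Det this] [AP [Adj eager]] [N garden]] [NP [Det the] [AP [Adj quiet]] [N garden]]]]
The words 'handed this eager garden the quiet garden' are exhaustively dominated by a single VP node (built by VP → V NP NP), so they form a constituent.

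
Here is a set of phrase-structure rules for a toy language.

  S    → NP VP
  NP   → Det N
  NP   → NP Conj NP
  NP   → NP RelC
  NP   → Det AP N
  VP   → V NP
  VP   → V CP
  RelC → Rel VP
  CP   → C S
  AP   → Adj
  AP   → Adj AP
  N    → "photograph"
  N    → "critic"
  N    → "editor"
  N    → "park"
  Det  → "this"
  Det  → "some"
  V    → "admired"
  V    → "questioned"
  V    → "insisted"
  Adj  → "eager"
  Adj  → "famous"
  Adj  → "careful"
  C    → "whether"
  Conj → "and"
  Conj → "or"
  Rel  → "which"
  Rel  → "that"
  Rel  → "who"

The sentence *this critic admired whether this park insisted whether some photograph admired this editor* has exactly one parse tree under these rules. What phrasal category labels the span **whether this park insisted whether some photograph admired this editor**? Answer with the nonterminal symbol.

[S [NP [Det this] [N critic]] [VP [V admired] [CP [C whether] [S [NP [Det this] [N park]] [VP [V insisted] [CP [C whether] [S [NP [Det some] [N photograph]] [VP [V admired] [NP [Det this] [N editor]]]]]]]]]]
The span 'whether this park insisted whether some photograph admired this editor' is the CP node built by CP → C S.

CP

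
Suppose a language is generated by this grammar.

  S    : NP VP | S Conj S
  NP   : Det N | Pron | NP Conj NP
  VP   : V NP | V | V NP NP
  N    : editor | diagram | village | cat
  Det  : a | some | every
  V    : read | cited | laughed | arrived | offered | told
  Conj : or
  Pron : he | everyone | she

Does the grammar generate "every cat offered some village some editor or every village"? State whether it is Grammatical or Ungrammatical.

Grammatical

[S [NP [Det every] [N cat]] [VP [V offered] [NP [Det some] [N village]] [NP [NP [Det some] [N editor]] [Conj or] [NP [Det every] [N village]]]]]
Each bracket corresponds to one application of a listed rule, so the string is derivable from S.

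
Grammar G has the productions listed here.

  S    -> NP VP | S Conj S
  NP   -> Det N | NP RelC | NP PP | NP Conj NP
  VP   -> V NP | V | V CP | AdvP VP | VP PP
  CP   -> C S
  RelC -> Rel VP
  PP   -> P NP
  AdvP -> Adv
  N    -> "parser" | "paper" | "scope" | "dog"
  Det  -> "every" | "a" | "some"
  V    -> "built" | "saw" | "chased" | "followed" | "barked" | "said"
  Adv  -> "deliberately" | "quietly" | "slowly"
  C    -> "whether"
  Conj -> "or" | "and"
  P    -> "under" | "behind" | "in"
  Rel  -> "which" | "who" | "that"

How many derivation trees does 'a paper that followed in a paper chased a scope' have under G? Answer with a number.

The two bracketings:
[S [NP [NP [Det a] [N paper]] [RelC [Rel that] [VP [VP [V followed]] [PP [P in] [NP [Det a] [N paper]]]]]] [VP [V chased] [NP [Det a] [N scope]]]]
[S [NP [NP [NP [Det a] [N paper]] [RelC [Rel that] [VP [V followed]]]] [PP [P in] [NP [Det a] [N paper]]]] [VP [V chased] [NP [Det a] [N scope]]]]
The difference turns on whether NP → NP PP is used at the relevant span, versus an alternative expansion of NP.

2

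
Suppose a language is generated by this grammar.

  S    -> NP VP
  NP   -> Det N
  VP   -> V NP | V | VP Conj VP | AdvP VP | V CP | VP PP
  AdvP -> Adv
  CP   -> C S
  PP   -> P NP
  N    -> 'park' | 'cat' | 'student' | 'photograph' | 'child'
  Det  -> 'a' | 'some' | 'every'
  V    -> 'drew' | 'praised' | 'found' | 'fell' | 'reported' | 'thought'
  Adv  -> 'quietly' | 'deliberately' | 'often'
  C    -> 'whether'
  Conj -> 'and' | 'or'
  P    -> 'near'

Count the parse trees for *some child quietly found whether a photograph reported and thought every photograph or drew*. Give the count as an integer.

Two of the 9 distinct bracketings:
[S [NP [Det some] [N child]] [VP [VP [AdvP [Adv quietly]] [VP [V found] [CP [C whether] [S [NP [Det a] [N photograph]] [VP [V reported]]]]]] [Conj and] [VP [VP [V thought] [NP [Det every] [N photograph]]] [Conj or] [VP [V drew]]]]]
[S [NP [Det some] [N child]] [VP [VP [VP [AdvP [Adv quietly]] [VP [V found] [CP [C whether] [S [NP [Det a] [N photograph]] [VP [V reported]]]]]] [Conj and] [VP [V thought] [NP [Det every] [N photograph]]]] [Conj or] [VP [V drew]]]]
The trees differ in how a recursive rule is bracketed over the same span.

9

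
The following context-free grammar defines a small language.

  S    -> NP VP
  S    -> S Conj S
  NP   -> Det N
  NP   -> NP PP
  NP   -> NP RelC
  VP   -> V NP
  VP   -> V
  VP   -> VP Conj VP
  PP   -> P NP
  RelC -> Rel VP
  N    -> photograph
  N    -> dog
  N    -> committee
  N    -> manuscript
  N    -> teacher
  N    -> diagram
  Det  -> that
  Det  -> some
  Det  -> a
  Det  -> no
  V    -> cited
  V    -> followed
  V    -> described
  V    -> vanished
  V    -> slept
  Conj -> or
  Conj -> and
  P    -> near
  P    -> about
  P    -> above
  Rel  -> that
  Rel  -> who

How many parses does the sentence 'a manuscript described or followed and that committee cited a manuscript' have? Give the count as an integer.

1

[S [S [NP [Det a] [N manuscript]] [VP [VP [V described]] [Conj or] [VP [V followed]]]] [Conj and] [S [NP [Det that] [N committee]] [VP [V cited] [NP [Det a] [N manuscript]]]]]
No rule offers an alternative attachment or grouping for any span, so this is the only derivation.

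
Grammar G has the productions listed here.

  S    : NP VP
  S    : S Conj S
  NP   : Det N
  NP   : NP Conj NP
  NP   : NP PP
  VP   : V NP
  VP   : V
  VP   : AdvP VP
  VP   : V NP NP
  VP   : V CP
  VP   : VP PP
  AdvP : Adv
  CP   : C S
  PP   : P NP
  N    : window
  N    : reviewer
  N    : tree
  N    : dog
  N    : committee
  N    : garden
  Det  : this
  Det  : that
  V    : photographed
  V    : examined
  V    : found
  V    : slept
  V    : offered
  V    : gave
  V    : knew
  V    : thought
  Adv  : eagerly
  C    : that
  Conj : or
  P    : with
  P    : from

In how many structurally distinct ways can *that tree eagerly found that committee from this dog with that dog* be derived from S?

Two of the 9 distinct bracketings:
[S [NP [Det that] [N tree]] [VP [AdvP [Adv eagerly]] [VP [V found] [NP [NP [Det that] [N committee]] [PP [P from] [NP [NP [Det this] [N dog]] [PP [P with] [NP [Det that] [N dog]]]]]]]]]
[S [NP [Det that] [N tree]] [VP [AdvP [Adv eagerly]] [VP [V found] [NP [NP [NP [Det that] [N committee]] [PP [P from] [NP [Det this] [N dog]]]] [PP [P with] [NP [Det that] [N dog]]]]]]]
The trees differ in how a recursive rule is bracketed over the same span.

9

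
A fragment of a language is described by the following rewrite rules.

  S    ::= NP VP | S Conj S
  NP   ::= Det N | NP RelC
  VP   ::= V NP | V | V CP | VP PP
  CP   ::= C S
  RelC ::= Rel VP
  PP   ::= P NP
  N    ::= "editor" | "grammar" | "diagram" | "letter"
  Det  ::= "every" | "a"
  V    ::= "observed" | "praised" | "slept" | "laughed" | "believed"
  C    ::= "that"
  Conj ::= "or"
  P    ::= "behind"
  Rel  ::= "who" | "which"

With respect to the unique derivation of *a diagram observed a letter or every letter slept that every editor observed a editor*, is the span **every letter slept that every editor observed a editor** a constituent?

Yes

[S [S [NP [Det a] [N diagram]] [VP [V observed] [NP [Det a] [N letter]]]] [Conj or] [S [NP [Det every] [N letter]] [VP [V slept] [CP [C that] [S [NP [Det every] [N editor]] [VP [V observed] [NP [Det a] [N editor]]]]]]]]
The words 'every letter slept that every editor observed a editor' are exhaustively dominated by a single S node (built by S → NP VP), so they form a constituent.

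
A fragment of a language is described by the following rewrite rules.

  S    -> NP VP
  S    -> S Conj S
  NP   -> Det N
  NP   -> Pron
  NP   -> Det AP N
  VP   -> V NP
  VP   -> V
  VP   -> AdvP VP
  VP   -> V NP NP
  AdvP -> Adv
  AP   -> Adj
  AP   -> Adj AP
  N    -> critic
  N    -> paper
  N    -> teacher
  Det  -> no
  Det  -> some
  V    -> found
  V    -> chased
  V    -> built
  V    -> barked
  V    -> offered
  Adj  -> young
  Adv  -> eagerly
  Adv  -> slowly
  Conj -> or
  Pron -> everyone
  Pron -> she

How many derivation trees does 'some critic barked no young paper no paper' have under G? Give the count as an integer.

1

[S [NP [Det some] [N critic]] [VP [V barked] [NP [Det no] [AP [Adj young]] [N paper]] [NP [Det no] [N paper]]]]
No rule offers an alternative attachment or grouping for any span, so this is the only derivation.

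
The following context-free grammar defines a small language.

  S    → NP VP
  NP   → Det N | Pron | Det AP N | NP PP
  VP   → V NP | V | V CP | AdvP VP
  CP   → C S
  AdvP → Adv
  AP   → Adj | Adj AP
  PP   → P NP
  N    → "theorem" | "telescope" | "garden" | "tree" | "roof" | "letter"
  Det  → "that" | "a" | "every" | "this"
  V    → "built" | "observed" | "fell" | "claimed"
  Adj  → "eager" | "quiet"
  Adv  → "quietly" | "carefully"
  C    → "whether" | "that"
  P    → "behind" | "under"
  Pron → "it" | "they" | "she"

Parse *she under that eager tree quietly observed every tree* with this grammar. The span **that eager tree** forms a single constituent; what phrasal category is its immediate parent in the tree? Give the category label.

PP

[S [NP [NP [Pron she]] [PP [P under] [NP [Det that] [AP [Adj eager]] [N tree]]]] [VP [AdvP [Adv quietly]] [VP [V observed] [NP [Det every] [N tree]]]]]
The span 'that eager tree' is the NP node built by NP → Det AP N.
Its mother is the PP built by PP → P NP.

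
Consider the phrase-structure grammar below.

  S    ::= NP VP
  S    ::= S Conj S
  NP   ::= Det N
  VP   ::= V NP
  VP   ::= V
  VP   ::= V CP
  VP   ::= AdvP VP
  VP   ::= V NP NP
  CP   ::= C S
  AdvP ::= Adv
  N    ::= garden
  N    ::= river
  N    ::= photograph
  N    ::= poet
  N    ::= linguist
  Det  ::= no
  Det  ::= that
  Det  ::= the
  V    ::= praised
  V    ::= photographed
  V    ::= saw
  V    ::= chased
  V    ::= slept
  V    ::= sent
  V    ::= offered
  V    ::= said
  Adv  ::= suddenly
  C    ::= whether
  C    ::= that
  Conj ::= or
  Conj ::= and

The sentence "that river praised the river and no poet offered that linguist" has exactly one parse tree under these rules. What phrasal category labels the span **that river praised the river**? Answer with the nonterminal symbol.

S
  S
    NP
      Det: that
      N: river
    VP
      V: praised
      NP
        Det: the
        N: river
  Conj: and
  S
    NP
      Det: no
      N: poet
    VP
      V: offered
      NP
        Det: that
        N: linguist
The span 'that river praised the river' is the S node built by S → NP VP.

S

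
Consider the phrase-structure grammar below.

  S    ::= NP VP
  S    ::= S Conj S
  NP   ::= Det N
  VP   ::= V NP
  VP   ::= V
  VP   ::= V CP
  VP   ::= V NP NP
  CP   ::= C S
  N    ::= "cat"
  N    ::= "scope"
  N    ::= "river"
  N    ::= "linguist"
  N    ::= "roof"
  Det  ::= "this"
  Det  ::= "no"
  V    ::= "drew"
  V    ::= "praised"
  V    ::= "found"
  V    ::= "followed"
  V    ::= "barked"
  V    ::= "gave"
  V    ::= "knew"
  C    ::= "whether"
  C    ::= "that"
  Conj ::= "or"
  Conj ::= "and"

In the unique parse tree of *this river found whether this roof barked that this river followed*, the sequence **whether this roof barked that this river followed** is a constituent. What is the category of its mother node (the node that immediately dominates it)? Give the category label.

S
  NP
    Det: this
    N: river
  VP
    V: found
    CP
      C: whether
      S
        NP
          Det: this
          N: roof
        VP
          V: barked
          CP
            C: that
            S
              NP
                Det: this
                N: river
              VP
                V: followed
The span 'whether this roof barked that this river followed' is the CP node built by CP → C S.
Its mother is the VP built by VP → V CP.

VP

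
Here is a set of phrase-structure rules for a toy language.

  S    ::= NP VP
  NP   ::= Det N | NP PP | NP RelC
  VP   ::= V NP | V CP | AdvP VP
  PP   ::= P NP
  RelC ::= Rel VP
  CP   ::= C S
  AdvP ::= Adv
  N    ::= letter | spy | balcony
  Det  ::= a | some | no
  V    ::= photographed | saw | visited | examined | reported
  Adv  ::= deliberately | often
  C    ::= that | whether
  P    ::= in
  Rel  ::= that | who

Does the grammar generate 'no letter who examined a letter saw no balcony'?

[S [NP [NP [Det no] [N letter]] [RelC [Rel who] [VP [V examined] [NP [Det a] [N letter]]]]] [VP [V saw] [NP [Det no] [N balcony]]]]
Each bracket corresponds to one application of a listed rule, so the string is derivable from S.

Grammatical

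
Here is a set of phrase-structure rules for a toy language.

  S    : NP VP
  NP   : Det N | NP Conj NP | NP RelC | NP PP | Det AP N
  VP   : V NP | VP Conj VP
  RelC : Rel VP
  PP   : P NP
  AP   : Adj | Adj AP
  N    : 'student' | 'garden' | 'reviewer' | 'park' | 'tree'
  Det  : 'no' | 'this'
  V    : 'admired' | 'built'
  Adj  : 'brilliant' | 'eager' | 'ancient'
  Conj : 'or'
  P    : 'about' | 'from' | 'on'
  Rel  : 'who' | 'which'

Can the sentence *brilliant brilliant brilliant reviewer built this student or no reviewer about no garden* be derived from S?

Ungrammatical

For S → NP VP, no prefix of the string parses as an NP.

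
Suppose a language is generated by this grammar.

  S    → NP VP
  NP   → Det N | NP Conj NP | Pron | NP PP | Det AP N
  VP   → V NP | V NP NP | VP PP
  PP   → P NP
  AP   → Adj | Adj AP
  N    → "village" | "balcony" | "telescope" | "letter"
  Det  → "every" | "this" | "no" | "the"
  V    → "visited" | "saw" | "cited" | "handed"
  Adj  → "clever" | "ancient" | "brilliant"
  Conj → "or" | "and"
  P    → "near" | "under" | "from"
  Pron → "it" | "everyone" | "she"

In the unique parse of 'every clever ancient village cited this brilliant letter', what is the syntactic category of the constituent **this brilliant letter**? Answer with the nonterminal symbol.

[S [NP [Det every] [AP [Adj clever] [AP [Adj ancient]]] [N village]] [VP [V cited] [NP [Det this] [AP [Adj brilliant]] [N letter]]]]
The span 'this brilliant letter' is the NP node built by NP → Det AP N.

NP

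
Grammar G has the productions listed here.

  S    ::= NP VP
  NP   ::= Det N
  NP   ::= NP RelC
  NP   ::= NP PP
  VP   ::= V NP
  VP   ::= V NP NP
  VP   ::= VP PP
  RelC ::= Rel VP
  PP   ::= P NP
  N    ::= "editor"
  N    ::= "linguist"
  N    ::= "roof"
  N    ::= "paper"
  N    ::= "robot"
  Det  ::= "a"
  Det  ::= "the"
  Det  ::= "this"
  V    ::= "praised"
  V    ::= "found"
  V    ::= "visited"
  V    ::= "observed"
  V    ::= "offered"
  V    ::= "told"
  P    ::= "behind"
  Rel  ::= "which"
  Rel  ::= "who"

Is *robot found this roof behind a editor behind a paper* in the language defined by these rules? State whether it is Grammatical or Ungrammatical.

Ungrammatical

For S → NP VP, no prefix of the string parses as an NP.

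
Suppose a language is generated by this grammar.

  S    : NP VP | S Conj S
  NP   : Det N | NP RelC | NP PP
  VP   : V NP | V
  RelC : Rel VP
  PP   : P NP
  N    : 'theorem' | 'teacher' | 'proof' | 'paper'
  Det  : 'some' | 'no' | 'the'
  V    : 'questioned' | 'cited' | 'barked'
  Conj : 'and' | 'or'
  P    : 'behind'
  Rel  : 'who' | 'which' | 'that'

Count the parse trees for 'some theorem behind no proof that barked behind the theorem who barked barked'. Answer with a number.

7

Two of the 7 distinct bracketings:
[S [NP [NP [NP [Det some] [N theorem]] [PP [P behind] [NP [NP [NP [Det no] [N proof]] [RelC [Rel that] [VP [V barked]]]] [PP [P behind] [NP [Det the] [N theorem]]]]]] [RelC [Rel who] [VP [V barked]]]] [VP [V barked]]]
[S [NP [NP [NP [NP [NP [Det some] [N theorem]] [PP [P behind] [NP [Det no] [N proof]]]] [RelC [Rel that] [VP [V barked]]]] [PP [P behind] [NP [Det the] [N theorem]]]] [RelC [Rel who] [VP [V barked]]]] [VP [V barked]]]
The trees differ in how a recursive rule is bracketed over the same span.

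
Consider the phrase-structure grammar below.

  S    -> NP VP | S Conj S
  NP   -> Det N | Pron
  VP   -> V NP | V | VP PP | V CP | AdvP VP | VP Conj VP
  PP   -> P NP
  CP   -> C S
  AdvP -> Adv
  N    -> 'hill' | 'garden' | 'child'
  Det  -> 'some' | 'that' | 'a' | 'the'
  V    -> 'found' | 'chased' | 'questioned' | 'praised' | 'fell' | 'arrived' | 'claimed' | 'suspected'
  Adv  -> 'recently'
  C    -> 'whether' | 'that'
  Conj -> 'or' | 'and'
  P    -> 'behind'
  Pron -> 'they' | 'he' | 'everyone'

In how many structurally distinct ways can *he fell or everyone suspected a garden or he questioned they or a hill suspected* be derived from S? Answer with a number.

5

Two of the 5 distinct bracketings:
[S [S [NP [Pron he]] [VP [V fell]]] [Conj or] [S [S [NP [Pron everyone]] [VP [V suspected] [NP [Det a] [N garden]]]] [Conj or] [S [S [NP [Pron he]] [VP [V questioned] [NP [Pron they]]]] [Conj or] [S [NP [Det a] [N hill]] [VP [V suspected]]]]]]
[S [S [NP [Pron he]] [VP [V fell]]] [Conj or] [S [S [S [NP [Pron everyone]] [VP [V suspected] [NP [Det a] [N garden]]]] [Conj or] [S [NP [Pron he]] [VP [V questioned] [NP [Pron they]]]]] [Conj or] [S [NP [Det a] [N hill]] [VP [V suspected]]]]]
The trees differ in how a recursive rule is bracketed over the same span.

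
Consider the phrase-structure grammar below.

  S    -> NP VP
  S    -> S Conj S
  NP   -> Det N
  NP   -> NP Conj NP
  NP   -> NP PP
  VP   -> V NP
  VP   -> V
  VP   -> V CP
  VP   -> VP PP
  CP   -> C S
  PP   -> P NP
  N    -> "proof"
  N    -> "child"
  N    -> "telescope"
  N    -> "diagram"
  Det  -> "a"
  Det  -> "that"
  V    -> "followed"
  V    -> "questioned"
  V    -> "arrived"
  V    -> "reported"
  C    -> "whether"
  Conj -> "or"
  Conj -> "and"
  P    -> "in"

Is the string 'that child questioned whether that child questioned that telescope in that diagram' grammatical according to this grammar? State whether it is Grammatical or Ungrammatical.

[S [NP [Det that] [N child]] [VP [V questioned] [CP [C whether] [S [NP [Det that] [N child]] [VP [V questioned] [NP [NP [Det that] [N telescope]] [PP [P in] [NP [Det that] [N diagram]]]]]]]]]
Each bracket corresponds to one application of a listed rule, so the string is derivable from S.

Grammatical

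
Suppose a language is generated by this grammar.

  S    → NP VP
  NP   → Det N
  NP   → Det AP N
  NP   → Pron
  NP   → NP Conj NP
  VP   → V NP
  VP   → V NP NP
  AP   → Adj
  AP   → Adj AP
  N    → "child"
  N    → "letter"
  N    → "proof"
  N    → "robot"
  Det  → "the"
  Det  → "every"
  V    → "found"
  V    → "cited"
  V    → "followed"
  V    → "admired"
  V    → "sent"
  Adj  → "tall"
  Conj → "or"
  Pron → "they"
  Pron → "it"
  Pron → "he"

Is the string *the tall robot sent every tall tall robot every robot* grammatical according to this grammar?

[S [NP [Det the] [AP [Adj tall]] [N robot]] [VP [V sent] [NP [Det every] [AP [Adj tall] [AP [Adj tall]]] [N robot]] [NP [Det every] [N robot]]]]
Each bracket corresponds to one application of a listed rule, so the string is derivable from S.

Grammatical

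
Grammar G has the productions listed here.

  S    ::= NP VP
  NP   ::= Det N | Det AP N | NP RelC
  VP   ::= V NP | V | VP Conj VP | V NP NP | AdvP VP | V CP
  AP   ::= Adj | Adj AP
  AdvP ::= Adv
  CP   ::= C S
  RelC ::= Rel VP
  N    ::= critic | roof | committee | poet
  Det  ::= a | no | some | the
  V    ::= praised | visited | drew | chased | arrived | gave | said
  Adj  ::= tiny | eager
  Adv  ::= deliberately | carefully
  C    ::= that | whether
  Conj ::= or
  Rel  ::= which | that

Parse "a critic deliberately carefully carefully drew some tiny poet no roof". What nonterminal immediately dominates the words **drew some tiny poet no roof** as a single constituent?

VP

S
  NP
    Det: a
    N: critic
  VP
    AdvP
      Adv: deliberately
    VP
      AdvP
        Adv: carefully
      VP
        AdvP
          Adv: carefully
        VP
          V: drew
          NP
            Det: some
            AP
              Adj: tiny
            N: poet
          NP
            Det: no
            N: roof
The span 'drew some tiny poet no roof' is the VP node built by VP → V NP NP.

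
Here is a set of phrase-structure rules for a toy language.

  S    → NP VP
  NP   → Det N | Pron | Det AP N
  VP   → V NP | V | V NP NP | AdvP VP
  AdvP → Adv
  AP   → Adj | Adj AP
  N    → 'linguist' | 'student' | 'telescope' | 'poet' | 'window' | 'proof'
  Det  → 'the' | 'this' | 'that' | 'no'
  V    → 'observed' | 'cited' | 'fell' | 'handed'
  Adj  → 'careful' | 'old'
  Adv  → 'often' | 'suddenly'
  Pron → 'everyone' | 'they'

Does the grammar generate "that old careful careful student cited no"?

For S → NP VP, the only prefix that parses as NP is 'that old careful careful student', but the remainder 'cited no' is not a VP under these rules.

Ungrammatical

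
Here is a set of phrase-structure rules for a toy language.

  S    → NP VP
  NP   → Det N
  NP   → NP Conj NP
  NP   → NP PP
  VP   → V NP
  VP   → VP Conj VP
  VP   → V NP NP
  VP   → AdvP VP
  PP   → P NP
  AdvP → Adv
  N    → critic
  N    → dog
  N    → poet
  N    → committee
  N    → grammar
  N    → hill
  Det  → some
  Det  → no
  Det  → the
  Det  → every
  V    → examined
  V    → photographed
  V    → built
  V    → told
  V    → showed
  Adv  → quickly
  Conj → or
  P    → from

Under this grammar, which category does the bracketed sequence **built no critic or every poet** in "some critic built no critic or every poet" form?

VP

[S [NP [Det some] [N critic]] [VP [V built] [NP [NP [Det no] [N critic]] [Conj or] [NP [Det every] [N poet]]]]]
The span 'built no critic or every poet' is the VP node built by VP → V NP.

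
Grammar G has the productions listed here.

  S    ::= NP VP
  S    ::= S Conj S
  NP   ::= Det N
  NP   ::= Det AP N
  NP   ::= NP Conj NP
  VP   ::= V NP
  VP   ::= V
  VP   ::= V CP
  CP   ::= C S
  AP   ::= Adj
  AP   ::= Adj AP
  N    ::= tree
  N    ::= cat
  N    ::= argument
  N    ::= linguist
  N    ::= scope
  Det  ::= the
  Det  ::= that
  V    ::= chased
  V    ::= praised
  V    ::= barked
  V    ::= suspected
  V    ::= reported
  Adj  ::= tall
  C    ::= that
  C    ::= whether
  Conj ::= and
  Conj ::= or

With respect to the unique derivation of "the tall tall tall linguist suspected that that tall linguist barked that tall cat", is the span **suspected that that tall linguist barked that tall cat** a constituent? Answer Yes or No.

[S [NP [Det the] [AP [Adj tall] [AP [Adj tall] [AP [Adj tall]]]] [N linguist]] [VP [V suspected] [CP [C that] [S [NP [Det that] [AP [Adj tall]] [N linguist]] [VP [V barked] [NP [Det that] [AP [Adj tall]] [N cat]]]]]]]
The words 'suspected that that tall linguist barked that tall cat' are exhaustively dominated by a single VP node (built by VP → V CP), so they form a constituent.

Yes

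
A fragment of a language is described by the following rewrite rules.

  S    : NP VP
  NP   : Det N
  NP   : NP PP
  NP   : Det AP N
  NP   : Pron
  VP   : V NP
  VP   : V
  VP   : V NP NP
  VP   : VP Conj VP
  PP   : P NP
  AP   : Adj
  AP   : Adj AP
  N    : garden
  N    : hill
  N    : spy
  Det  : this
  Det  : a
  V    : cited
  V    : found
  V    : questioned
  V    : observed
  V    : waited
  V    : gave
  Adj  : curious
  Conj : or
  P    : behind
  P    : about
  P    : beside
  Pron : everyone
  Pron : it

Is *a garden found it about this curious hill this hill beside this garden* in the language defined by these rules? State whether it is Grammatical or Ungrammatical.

Grammatical

[S [NP [Det a] [N garden]] [VP [V found] [NP [NP [Pron it]] [PP [P about] [NP [Det this] [AP [Adj curious]] [N hill]]]] [NP [NP [Det this] [N hill]] [PP [P beside] [NP [Det this] [N garden]]]]]]
The bracketing above is licensed at every node by one of the given productions, with S at the root.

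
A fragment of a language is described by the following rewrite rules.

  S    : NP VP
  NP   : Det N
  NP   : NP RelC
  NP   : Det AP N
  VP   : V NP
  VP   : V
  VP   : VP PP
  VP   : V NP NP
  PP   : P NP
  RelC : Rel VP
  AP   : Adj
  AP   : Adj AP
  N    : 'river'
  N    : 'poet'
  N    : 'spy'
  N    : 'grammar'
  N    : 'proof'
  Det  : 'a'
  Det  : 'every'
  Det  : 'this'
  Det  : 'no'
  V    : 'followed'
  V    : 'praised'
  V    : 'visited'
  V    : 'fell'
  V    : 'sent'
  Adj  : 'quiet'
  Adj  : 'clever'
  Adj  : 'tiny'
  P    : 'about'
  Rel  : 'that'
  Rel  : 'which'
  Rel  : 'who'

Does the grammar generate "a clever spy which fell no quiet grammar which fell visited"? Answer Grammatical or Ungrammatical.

S
  NP
    NP
      Det: a
      AP
        Adj: clever
      N: spy
    RelC
      Rel: which
      VP
        V: fell
        NP
          NP
            Det: no
            AP
              Adj: quiet
            N: grammar
          RelC
            Rel: which
            VP
              V: fell
  VP
    V: visited
Every word is introduced by a lexical rule and the phrasal rules combine the resulting categories into a single S.

Grammatical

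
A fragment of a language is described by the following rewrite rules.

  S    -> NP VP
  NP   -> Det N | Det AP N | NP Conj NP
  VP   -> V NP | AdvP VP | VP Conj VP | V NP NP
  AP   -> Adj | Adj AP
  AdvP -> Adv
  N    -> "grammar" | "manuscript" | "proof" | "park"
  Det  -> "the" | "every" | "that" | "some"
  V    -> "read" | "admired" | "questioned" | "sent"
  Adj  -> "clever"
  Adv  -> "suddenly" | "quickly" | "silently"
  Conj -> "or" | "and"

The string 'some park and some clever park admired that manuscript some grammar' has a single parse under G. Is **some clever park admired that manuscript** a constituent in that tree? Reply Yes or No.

[S [NP [NP [Det some] [N park]] [Conj and] [NP [Det some] [AP [Adj clever]] [N park]]] [VP [V admired] [NP [Det that] [N manuscript]] [NP [Det some] [N grammar]]]]
The smallest constituent containing 'some clever park admired that manuscript' is the S spanning 'some park and some clever park admired that manuscript some grammar'; no single node in the tree dominates exactly the given words.

No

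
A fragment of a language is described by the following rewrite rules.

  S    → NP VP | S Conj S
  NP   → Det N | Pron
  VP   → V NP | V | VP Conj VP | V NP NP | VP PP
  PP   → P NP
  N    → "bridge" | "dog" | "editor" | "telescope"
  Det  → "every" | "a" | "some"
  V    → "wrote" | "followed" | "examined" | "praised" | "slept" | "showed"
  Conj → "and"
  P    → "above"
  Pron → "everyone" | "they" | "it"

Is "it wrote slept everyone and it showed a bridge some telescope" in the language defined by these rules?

Ungrammatical

A V word can never sit immediately before a V word in any string this grammar generates, so the substring 'wrote slept' rules out a derivation.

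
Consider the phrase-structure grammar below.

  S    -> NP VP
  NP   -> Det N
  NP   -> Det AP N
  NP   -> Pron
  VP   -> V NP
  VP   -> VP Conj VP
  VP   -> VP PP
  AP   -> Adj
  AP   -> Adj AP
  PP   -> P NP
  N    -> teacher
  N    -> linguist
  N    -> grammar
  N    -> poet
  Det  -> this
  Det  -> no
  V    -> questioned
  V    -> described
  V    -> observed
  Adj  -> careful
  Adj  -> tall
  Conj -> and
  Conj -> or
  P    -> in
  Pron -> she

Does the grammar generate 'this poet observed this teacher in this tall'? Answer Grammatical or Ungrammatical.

Ungrammatical

For S → NP VP, the only prefix that parses as NP is 'this poet', but the remainder 'observed this teacher in this tall' is not a VP under these rules.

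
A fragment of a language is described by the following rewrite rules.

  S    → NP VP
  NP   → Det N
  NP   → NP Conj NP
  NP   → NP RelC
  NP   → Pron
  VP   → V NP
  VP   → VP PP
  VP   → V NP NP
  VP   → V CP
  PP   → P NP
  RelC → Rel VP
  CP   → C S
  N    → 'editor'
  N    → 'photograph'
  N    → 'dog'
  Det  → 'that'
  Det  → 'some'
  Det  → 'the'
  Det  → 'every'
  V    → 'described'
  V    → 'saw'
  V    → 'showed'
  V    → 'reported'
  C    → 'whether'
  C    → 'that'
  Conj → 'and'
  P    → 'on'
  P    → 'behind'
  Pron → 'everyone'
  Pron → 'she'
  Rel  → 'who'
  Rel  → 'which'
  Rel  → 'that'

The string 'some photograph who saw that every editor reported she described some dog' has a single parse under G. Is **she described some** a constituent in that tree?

No

[S [NP [NP [Det some] [N photograph]] [RelC [Rel who] [VP [V saw] [CP [C that] [S [NP [Det every] [N editor]] [VP [V reported] [NP [Pron she]]]]]]]] [VP [V described] [NP [Det some] [N dog]]]]
The smallest constituent containing 'she described some' is the S spanning 'some photograph who saw that every editor reported she described some dog'; no single node in the tree dominates exactly the given words.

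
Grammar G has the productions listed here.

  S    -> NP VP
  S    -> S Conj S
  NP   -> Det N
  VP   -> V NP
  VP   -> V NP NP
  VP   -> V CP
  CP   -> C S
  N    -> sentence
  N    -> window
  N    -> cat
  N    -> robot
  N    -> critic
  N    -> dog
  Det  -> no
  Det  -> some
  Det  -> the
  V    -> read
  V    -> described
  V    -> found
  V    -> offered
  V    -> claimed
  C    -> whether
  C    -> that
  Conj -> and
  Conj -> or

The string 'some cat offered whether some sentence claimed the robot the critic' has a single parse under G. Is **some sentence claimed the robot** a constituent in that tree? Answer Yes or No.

No

[S [NP [Det some] [N cat]] [VP [V offered] [CP [C whether] [S [NP [Det some] [N sentence]] [VP [V claimed] [NP [Det the] [N robot]] [NP [Det the] [N critic]]]]]]]
The smallest constituent containing 'some sentence claimed the robot' is the S spanning 'some sentence claimed the robot the critic'; no single node in the tree dominates exactly the given words.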